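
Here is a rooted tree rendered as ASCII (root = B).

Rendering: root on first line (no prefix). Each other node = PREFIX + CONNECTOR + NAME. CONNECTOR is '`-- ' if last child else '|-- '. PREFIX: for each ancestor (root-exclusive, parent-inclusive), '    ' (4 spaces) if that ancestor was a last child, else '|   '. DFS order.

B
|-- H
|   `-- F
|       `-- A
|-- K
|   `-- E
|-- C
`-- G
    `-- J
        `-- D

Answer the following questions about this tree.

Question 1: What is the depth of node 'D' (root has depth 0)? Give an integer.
Path from root to D: B -> G -> J -> D
Depth = number of edges = 3

Answer: 3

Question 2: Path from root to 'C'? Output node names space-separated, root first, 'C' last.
Walk down from root: B -> C

Answer: B C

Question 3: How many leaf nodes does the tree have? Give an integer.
Leaves (nodes with no children): A, C, D, E

Answer: 4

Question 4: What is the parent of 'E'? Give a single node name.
Answer: K

Derivation:
Scan adjacency: E appears as child of K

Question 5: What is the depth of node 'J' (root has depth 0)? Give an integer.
Answer: 2

Derivation:
Path from root to J: B -> G -> J
Depth = number of edges = 2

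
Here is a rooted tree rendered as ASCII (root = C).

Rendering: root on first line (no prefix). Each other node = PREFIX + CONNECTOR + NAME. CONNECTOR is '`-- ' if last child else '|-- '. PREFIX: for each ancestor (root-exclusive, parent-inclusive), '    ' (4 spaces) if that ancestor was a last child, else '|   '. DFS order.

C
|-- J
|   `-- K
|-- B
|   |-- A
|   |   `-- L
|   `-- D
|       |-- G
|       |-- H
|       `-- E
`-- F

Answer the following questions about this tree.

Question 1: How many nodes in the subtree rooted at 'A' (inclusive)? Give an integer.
Subtree rooted at A contains: A, L
Count = 2

Answer: 2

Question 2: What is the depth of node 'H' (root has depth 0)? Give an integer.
Answer: 3

Derivation:
Path from root to H: C -> B -> D -> H
Depth = number of edges = 3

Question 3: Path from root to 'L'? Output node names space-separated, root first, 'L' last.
Walk down from root: C -> B -> A -> L

Answer: C B A L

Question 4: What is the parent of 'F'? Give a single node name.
Answer: C

Derivation:
Scan adjacency: F appears as child of C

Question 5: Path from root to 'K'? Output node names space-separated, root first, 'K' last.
Answer: C J K

Derivation:
Walk down from root: C -> J -> K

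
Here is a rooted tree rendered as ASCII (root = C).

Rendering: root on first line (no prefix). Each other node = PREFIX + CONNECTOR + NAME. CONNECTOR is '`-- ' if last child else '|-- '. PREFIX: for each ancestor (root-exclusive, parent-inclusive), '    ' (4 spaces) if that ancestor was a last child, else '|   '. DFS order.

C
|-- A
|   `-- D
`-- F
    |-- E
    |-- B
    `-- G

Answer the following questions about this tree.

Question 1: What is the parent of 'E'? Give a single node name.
Answer: F

Derivation:
Scan adjacency: E appears as child of F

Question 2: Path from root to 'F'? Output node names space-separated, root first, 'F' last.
Walk down from root: C -> F

Answer: C F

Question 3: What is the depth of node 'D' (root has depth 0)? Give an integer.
Answer: 2

Derivation:
Path from root to D: C -> A -> D
Depth = number of edges = 2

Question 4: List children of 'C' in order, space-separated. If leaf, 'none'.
Node C's children (from adjacency): A, F

Answer: A F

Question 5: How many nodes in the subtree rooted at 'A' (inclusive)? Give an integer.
Answer: 2

Derivation:
Subtree rooted at A contains: A, D
Count = 2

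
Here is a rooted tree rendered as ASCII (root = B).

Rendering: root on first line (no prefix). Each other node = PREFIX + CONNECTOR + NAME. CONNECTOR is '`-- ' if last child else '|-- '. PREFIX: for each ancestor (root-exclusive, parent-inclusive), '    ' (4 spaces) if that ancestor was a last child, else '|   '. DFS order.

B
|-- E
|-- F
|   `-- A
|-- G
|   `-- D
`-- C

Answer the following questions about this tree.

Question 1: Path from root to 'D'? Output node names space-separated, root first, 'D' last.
Answer: B G D

Derivation:
Walk down from root: B -> G -> D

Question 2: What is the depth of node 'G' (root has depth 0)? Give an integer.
Path from root to G: B -> G
Depth = number of edges = 1

Answer: 1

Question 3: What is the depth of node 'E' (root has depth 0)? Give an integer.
Answer: 1

Derivation:
Path from root to E: B -> E
Depth = number of edges = 1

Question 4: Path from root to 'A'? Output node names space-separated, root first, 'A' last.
Walk down from root: B -> F -> A

Answer: B F A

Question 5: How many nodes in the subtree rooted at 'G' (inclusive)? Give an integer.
Answer: 2

Derivation:
Subtree rooted at G contains: D, G
Count = 2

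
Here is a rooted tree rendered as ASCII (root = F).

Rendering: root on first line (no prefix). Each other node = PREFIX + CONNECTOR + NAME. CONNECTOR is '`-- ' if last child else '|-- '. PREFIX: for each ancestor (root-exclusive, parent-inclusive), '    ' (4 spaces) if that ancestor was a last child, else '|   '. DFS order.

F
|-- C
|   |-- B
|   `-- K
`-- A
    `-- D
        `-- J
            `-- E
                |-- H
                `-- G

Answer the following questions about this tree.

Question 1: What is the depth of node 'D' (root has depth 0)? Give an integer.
Answer: 2

Derivation:
Path from root to D: F -> A -> D
Depth = number of edges = 2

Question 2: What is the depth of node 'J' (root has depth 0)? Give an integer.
Path from root to J: F -> A -> D -> J
Depth = number of edges = 3

Answer: 3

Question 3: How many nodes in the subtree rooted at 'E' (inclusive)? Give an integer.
Subtree rooted at E contains: E, G, H
Count = 3

Answer: 3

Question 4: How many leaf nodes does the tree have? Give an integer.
Answer: 4

Derivation:
Leaves (nodes with no children): B, G, H, K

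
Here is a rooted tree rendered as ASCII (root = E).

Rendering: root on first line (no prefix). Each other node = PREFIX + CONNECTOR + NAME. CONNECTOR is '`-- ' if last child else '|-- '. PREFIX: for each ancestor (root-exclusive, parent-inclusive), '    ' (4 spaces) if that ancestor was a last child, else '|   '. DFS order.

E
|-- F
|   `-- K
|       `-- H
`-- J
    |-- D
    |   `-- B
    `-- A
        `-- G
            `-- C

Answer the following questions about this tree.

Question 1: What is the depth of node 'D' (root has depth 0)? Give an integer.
Answer: 2

Derivation:
Path from root to D: E -> J -> D
Depth = number of edges = 2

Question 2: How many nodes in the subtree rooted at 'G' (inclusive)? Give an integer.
Answer: 2

Derivation:
Subtree rooted at G contains: C, G
Count = 2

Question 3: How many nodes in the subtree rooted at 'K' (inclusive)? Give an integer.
Answer: 2

Derivation:
Subtree rooted at K contains: H, K
Count = 2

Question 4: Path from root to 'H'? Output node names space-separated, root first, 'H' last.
Walk down from root: E -> F -> K -> H

Answer: E F K H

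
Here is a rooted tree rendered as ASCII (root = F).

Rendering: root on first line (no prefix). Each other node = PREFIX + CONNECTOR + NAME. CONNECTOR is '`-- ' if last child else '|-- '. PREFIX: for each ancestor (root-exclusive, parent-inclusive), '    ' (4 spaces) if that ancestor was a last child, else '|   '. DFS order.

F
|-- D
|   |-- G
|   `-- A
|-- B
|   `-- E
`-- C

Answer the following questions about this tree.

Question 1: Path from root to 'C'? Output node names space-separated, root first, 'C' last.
Walk down from root: F -> C

Answer: F C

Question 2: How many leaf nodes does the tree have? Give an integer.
Answer: 4

Derivation:
Leaves (nodes with no children): A, C, E, G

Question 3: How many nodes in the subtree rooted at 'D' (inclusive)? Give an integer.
Answer: 3

Derivation:
Subtree rooted at D contains: A, D, G
Count = 3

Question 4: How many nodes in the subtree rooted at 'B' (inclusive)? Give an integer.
Answer: 2

Derivation:
Subtree rooted at B contains: B, E
Count = 2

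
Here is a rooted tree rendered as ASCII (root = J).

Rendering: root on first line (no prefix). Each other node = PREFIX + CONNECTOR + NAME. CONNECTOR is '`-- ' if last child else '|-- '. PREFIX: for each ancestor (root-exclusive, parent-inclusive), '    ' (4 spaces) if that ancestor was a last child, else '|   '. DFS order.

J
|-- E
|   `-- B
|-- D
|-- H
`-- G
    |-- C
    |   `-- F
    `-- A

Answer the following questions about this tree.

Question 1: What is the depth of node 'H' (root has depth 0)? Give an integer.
Path from root to H: J -> H
Depth = number of edges = 1

Answer: 1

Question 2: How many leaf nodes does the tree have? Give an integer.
Leaves (nodes with no children): A, B, D, F, H

Answer: 5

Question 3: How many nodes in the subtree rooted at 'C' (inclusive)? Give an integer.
Subtree rooted at C contains: C, F
Count = 2

Answer: 2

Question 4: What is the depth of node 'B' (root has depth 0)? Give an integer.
Answer: 2

Derivation:
Path from root to B: J -> E -> B
Depth = number of edges = 2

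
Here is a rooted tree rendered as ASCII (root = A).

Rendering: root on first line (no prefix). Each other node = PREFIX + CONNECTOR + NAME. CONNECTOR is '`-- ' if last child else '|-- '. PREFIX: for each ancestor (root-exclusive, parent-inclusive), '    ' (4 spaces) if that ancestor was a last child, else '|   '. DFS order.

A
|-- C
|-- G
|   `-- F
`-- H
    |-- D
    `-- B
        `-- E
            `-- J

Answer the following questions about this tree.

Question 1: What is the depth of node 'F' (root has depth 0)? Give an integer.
Path from root to F: A -> G -> F
Depth = number of edges = 2

Answer: 2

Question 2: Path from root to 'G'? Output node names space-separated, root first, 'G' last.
Walk down from root: A -> G

Answer: A G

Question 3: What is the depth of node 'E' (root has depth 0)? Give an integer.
Answer: 3

Derivation:
Path from root to E: A -> H -> B -> E
Depth = number of edges = 3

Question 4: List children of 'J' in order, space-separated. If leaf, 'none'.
Answer: none

Derivation:
Node J's children (from adjacency): (leaf)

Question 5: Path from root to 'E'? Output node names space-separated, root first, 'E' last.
Walk down from root: A -> H -> B -> E

Answer: A H B E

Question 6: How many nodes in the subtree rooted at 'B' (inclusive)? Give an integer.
Subtree rooted at B contains: B, E, J
Count = 3

Answer: 3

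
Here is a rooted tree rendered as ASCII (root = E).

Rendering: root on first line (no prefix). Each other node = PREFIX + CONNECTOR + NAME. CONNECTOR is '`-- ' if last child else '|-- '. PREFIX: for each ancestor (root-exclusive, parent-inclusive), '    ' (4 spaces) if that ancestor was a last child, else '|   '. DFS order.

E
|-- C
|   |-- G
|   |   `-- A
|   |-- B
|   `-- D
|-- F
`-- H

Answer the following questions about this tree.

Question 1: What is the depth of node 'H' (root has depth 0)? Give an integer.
Path from root to H: E -> H
Depth = number of edges = 1

Answer: 1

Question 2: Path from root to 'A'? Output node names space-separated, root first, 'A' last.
Walk down from root: E -> C -> G -> A

Answer: E C G A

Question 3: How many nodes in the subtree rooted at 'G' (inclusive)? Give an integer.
Answer: 2

Derivation:
Subtree rooted at G contains: A, G
Count = 2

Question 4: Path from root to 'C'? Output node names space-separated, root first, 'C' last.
Walk down from root: E -> C

Answer: E C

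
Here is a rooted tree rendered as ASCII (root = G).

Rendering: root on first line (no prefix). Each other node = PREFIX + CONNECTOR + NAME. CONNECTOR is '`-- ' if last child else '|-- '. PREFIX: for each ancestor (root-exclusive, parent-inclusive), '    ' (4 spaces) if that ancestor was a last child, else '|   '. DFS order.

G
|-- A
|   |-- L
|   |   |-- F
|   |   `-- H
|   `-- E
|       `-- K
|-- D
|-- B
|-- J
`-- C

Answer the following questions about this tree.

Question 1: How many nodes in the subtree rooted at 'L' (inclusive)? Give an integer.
Subtree rooted at L contains: F, H, L
Count = 3

Answer: 3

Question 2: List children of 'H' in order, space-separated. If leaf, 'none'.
Answer: none

Derivation:
Node H's children (from adjacency): (leaf)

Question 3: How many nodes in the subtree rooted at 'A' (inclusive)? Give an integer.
Subtree rooted at A contains: A, E, F, H, K, L
Count = 6

Answer: 6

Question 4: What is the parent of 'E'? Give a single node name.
Scan adjacency: E appears as child of A

Answer: A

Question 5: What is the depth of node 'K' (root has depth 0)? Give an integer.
Path from root to K: G -> A -> E -> K
Depth = number of edges = 3

Answer: 3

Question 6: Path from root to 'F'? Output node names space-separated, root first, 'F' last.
Answer: G A L F

Derivation:
Walk down from root: G -> A -> L -> F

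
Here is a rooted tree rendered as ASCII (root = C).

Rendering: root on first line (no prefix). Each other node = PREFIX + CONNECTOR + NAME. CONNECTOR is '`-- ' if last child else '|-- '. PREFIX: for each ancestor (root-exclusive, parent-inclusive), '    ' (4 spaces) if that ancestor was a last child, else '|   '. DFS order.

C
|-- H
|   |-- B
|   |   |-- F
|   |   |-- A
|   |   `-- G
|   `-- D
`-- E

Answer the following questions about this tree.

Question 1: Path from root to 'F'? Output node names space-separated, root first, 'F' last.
Walk down from root: C -> H -> B -> F

Answer: C H B F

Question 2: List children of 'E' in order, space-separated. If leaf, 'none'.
Node E's children (from adjacency): (leaf)

Answer: none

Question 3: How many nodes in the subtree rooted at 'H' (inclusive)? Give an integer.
Subtree rooted at H contains: A, B, D, F, G, H
Count = 6

Answer: 6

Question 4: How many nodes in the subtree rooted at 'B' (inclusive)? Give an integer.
Answer: 4

Derivation:
Subtree rooted at B contains: A, B, F, G
Count = 4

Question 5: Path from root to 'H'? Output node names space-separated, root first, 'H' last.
Walk down from root: C -> H

Answer: C H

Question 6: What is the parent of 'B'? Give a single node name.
Answer: H

Derivation:
Scan adjacency: B appears as child of H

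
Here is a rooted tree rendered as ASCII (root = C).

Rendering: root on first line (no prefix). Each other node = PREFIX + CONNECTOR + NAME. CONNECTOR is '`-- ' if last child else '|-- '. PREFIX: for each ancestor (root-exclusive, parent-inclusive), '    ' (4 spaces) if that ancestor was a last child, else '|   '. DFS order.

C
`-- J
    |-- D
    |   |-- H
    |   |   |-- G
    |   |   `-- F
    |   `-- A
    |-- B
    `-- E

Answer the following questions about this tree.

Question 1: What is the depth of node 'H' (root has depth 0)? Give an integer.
Path from root to H: C -> J -> D -> H
Depth = number of edges = 3

Answer: 3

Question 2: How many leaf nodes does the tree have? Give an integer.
Answer: 5

Derivation:
Leaves (nodes with no children): A, B, E, F, G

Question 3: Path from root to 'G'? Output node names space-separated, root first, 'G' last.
Walk down from root: C -> J -> D -> H -> G

Answer: C J D H G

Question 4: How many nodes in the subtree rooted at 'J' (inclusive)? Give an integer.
Answer: 8

Derivation:
Subtree rooted at J contains: A, B, D, E, F, G, H, J
Count = 8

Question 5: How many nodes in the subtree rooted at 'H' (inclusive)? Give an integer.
Answer: 3

Derivation:
Subtree rooted at H contains: F, G, H
Count = 3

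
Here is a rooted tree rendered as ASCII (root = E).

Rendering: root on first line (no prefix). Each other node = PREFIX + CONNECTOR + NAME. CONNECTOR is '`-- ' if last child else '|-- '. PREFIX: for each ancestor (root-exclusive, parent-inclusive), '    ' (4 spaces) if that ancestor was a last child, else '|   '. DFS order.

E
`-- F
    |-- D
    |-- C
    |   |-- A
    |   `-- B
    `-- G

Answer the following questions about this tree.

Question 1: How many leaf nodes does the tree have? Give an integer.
Answer: 4

Derivation:
Leaves (nodes with no children): A, B, D, G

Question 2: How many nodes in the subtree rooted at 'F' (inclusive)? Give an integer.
Answer: 6

Derivation:
Subtree rooted at F contains: A, B, C, D, F, G
Count = 6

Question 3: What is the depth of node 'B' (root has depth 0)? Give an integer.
Answer: 3

Derivation:
Path from root to B: E -> F -> C -> B
Depth = number of edges = 3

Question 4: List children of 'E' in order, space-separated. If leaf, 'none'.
Answer: F

Derivation:
Node E's children (from adjacency): F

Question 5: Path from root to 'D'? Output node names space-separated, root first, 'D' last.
Answer: E F D

Derivation:
Walk down from root: E -> F -> D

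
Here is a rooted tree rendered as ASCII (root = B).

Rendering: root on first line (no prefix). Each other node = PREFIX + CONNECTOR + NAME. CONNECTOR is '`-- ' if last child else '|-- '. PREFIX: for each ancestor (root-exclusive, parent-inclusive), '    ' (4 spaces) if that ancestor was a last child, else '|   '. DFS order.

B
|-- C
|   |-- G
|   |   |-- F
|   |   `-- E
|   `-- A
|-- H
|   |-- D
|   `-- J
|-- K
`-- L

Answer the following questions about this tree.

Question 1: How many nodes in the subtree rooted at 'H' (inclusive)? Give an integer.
Subtree rooted at H contains: D, H, J
Count = 3

Answer: 3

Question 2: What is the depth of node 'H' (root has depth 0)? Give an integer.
Answer: 1

Derivation:
Path from root to H: B -> H
Depth = number of edges = 1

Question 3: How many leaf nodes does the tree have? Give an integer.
Leaves (nodes with no children): A, D, E, F, J, K, L

Answer: 7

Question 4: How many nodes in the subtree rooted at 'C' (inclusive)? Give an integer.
Answer: 5

Derivation:
Subtree rooted at C contains: A, C, E, F, G
Count = 5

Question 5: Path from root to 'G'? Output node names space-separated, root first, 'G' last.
Walk down from root: B -> C -> G

Answer: B C G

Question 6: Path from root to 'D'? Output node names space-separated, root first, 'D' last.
Answer: B H D

Derivation:
Walk down from root: B -> H -> D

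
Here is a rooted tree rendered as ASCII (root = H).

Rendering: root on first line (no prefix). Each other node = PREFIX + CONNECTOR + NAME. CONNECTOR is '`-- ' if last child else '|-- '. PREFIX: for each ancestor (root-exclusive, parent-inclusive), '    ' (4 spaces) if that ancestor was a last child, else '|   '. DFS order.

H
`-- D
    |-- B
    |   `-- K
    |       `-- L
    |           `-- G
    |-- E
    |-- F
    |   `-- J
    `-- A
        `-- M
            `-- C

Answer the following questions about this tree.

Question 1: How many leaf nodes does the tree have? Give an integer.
Answer: 4

Derivation:
Leaves (nodes with no children): C, E, G, J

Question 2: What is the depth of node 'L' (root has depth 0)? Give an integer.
Answer: 4

Derivation:
Path from root to L: H -> D -> B -> K -> L
Depth = number of edges = 4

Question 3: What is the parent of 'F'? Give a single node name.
Answer: D

Derivation:
Scan adjacency: F appears as child of D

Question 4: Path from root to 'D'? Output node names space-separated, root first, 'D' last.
Answer: H D

Derivation:
Walk down from root: H -> D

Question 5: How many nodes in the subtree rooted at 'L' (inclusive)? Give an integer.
Subtree rooted at L contains: G, L
Count = 2

Answer: 2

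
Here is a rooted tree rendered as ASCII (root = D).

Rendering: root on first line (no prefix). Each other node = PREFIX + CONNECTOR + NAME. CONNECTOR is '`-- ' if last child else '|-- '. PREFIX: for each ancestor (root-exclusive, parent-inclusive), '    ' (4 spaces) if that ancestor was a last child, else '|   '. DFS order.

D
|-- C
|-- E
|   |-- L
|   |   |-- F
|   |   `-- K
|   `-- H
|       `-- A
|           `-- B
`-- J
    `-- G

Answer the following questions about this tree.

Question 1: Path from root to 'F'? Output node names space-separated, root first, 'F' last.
Answer: D E L F

Derivation:
Walk down from root: D -> E -> L -> F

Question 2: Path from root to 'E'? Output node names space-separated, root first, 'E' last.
Walk down from root: D -> E

Answer: D E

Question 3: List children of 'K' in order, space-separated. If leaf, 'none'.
Answer: none

Derivation:
Node K's children (from adjacency): (leaf)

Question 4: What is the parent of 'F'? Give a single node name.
Answer: L

Derivation:
Scan adjacency: F appears as child of L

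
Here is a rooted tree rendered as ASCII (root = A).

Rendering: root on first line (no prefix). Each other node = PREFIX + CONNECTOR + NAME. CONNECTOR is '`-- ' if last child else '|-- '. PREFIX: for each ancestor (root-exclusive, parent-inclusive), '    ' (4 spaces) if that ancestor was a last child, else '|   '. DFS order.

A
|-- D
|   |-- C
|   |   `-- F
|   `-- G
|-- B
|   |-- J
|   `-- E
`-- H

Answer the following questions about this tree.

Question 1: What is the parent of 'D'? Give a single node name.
Scan adjacency: D appears as child of A

Answer: A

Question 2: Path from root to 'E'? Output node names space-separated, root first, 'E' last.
Walk down from root: A -> B -> E

Answer: A B E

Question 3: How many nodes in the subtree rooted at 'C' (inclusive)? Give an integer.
Answer: 2

Derivation:
Subtree rooted at C contains: C, F
Count = 2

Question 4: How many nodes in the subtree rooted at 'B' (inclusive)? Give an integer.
Subtree rooted at B contains: B, E, J
Count = 3

Answer: 3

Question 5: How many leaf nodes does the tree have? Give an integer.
Answer: 5

Derivation:
Leaves (nodes with no children): E, F, G, H, J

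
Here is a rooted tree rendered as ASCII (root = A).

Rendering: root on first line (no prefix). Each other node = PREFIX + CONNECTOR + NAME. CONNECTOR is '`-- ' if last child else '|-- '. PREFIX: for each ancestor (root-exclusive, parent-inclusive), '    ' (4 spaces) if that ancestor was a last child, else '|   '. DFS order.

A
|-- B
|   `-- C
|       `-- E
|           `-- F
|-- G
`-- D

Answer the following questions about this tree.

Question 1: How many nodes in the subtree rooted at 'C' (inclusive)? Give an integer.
Answer: 3

Derivation:
Subtree rooted at C contains: C, E, F
Count = 3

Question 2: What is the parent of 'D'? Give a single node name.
Answer: A

Derivation:
Scan adjacency: D appears as child of A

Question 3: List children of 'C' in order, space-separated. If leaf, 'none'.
Node C's children (from adjacency): E

Answer: E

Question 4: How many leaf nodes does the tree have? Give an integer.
Answer: 3

Derivation:
Leaves (nodes with no children): D, F, G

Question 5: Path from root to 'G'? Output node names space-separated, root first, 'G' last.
Answer: A G

Derivation:
Walk down from root: A -> G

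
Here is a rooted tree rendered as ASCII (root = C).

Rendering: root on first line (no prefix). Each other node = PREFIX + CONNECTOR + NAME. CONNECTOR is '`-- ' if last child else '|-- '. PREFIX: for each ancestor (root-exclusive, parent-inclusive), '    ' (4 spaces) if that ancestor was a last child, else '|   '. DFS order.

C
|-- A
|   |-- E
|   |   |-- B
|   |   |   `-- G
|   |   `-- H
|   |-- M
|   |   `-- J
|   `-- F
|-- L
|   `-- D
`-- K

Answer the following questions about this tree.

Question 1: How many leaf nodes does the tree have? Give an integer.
Leaves (nodes with no children): D, F, G, H, J, K

Answer: 6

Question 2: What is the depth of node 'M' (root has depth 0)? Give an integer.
Path from root to M: C -> A -> M
Depth = number of edges = 2

Answer: 2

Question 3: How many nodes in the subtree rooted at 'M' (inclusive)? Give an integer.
Answer: 2

Derivation:
Subtree rooted at M contains: J, M
Count = 2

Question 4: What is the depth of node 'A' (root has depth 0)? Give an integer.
Answer: 1

Derivation:
Path from root to A: C -> A
Depth = number of edges = 1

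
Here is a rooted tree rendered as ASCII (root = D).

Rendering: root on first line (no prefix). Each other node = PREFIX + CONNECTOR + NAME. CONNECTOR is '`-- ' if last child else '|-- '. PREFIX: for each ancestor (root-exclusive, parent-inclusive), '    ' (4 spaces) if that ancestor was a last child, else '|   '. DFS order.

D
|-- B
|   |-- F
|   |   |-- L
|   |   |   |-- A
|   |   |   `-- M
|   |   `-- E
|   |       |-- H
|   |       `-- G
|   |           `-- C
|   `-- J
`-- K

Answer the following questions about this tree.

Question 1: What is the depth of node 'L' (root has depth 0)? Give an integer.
Answer: 3

Derivation:
Path from root to L: D -> B -> F -> L
Depth = number of edges = 3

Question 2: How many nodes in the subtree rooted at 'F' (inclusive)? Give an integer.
Subtree rooted at F contains: A, C, E, F, G, H, L, M
Count = 8

Answer: 8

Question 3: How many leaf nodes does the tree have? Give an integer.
Leaves (nodes with no children): A, C, H, J, K, M

Answer: 6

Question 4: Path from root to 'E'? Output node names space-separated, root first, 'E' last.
Walk down from root: D -> B -> F -> E

Answer: D B F E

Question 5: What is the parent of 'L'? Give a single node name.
Answer: F

Derivation:
Scan adjacency: L appears as child of F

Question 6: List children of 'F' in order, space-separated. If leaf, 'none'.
Node F's children (from adjacency): L, E

Answer: L E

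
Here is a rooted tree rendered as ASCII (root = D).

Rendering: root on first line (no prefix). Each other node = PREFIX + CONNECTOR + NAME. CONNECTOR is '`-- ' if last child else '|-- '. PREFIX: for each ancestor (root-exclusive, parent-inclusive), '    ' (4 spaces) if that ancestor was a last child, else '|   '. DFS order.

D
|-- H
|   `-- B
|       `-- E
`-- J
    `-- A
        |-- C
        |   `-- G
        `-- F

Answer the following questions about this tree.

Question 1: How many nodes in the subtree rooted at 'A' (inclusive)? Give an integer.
Subtree rooted at A contains: A, C, F, G
Count = 4

Answer: 4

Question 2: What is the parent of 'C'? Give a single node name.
Scan adjacency: C appears as child of A

Answer: A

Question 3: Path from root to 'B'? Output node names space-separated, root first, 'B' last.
Answer: D H B

Derivation:
Walk down from root: D -> H -> B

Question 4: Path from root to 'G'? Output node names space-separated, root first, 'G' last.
Walk down from root: D -> J -> A -> C -> G

Answer: D J A C G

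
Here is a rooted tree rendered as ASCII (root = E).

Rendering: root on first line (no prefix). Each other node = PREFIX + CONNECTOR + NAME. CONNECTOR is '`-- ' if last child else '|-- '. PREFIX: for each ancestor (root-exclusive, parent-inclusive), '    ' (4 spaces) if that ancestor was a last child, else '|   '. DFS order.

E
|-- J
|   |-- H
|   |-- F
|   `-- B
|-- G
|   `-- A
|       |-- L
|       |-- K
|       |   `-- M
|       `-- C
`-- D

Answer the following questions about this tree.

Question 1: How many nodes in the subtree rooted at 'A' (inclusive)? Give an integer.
Subtree rooted at A contains: A, C, K, L, M
Count = 5

Answer: 5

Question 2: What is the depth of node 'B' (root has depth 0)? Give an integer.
Answer: 2

Derivation:
Path from root to B: E -> J -> B
Depth = number of edges = 2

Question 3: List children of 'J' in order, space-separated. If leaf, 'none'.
Node J's children (from adjacency): H, F, B

Answer: H F B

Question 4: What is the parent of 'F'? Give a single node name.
Scan adjacency: F appears as child of J

Answer: J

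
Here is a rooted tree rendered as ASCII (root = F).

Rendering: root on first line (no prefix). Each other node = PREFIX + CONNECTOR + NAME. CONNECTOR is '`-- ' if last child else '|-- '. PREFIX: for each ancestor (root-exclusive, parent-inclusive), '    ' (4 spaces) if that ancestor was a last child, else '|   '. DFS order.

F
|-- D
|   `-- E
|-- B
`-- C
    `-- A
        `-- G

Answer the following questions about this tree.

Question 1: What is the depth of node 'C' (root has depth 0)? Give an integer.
Answer: 1

Derivation:
Path from root to C: F -> C
Depth = number of edges = 1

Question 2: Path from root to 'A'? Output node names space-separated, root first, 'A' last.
Walk down from root: F -> C -> A

Answer: F C A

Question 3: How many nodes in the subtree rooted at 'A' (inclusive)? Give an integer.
Subtree rooted at A contains: A, G
Count = 2

Answer: 2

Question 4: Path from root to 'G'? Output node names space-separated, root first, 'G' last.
Answer: F C A G

Derivation:
Walk down from root: F -> C -> A -> G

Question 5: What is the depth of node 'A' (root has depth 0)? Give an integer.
Answer: 2

Derivation:
Path from root to A: F -> C -> A
Depth = number of edges = 2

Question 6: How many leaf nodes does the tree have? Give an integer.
Answer: 3

Derivation:
Leaves (nodes with no children): B, E, G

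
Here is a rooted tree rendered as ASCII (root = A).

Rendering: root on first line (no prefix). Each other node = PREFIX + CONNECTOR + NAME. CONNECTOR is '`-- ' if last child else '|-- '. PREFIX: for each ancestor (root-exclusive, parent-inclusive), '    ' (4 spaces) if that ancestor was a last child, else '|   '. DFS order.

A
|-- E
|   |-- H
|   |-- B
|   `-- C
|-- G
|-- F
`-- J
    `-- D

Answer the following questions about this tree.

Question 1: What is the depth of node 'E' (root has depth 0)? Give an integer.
Path from root to E: A -> E
Depth = number of edges = 1

Answer: 1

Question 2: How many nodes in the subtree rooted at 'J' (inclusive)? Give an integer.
Subtree rooted at J contains: D, J
Count = 2

Answer: 2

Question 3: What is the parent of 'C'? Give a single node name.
Answer: E

Derivation:
Scan adjacency: C appears as child of E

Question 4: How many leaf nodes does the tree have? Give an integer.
Answer: 6

Derivation:
Leaves (nodes with no children): B, C, D, F, G, H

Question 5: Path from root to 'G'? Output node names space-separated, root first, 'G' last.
Answer: A G

Derivation:
Walk down from root: A -> G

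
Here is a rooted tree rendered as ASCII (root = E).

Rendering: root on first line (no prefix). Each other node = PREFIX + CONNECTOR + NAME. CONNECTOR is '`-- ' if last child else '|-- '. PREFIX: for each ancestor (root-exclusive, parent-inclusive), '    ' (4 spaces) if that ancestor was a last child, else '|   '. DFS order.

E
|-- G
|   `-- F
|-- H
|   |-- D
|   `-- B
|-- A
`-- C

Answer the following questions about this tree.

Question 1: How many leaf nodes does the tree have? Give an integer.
Answer: 5

Derivation:
Leaves (nodes with no children): A, B, C, D, F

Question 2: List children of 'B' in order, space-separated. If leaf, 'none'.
Node B's children (from adjacency): (leaf)

Answer: none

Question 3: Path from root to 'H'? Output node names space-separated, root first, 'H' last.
Answer: E H

Derivation:
Walk down from root: E -> H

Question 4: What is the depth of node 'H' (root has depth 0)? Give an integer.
Answer: 1

Derivation:
Path from root to H: E -> H
Depth = number of edges = 1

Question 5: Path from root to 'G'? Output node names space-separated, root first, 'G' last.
Answer: E G

Derivation:
Walk down from root: E -> G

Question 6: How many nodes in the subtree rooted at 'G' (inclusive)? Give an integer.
Subtree rooted at G contains: F, G
Count = 2

Answer: 2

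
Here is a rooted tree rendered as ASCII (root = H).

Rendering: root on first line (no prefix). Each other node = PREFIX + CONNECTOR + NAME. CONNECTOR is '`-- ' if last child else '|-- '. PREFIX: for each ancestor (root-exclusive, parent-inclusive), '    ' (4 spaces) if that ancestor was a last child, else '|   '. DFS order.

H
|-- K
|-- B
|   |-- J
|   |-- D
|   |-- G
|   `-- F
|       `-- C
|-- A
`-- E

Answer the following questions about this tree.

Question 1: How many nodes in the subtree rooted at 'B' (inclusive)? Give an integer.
Subtree rooted at B contains: B, C, D, F, G, J
Count = 6

Answer: 6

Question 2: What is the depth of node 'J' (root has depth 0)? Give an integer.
Path from root to J: H -> B -> J
Depth = number of edges = 2

Answer: 2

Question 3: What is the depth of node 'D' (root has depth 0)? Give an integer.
Path from root to D: H -> B -> D
Depth = number of edges = 2

Answer: 2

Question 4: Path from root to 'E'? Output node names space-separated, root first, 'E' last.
Answer: H E

Derivation:
Walk down from root: H -> E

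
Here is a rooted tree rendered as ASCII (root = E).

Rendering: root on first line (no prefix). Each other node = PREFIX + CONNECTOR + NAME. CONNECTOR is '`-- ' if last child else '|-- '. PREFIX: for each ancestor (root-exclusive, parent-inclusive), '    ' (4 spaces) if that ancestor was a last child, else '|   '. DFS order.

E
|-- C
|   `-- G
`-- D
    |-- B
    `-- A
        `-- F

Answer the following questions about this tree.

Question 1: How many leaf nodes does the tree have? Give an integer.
Answer: 3

Derivation:
Leaves (nodes with no children): B, F, G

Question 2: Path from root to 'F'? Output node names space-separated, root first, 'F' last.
Walk down from root: E -> D -> A -> F

Answer: E D A F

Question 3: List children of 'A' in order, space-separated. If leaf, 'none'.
Node A's children (from adjacency): F

Answer: F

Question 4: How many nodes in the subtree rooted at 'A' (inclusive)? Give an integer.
Subtree rooted at A contains: A, F
Count = 2

Answer: 2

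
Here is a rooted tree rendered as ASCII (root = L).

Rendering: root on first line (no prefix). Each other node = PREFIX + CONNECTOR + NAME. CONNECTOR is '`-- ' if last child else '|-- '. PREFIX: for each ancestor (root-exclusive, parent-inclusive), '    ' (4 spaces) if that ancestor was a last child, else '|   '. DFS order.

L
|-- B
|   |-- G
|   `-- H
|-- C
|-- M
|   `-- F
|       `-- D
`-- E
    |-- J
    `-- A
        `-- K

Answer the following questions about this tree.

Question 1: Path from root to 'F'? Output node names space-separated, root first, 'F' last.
Walk down from root: L -> M -> F

Answer: L M F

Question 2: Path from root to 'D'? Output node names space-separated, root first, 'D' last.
Walk down from root: L -> M -> F -> D

Answer: L M F D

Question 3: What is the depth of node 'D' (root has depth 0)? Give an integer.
Path from root to D: L -> M -> F -> D
Depth = number of edges = 3

Answer: 3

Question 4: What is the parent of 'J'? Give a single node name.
Scan adjacency: J appears as child of E

Answer: E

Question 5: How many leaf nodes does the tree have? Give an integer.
Answer: 6

Derivation:
Leaves (nodes with no children): C, D, G, H, J, K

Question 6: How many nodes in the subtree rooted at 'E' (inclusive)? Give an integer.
Subtree rooted at E contains: A, E, J, K
Count = 4

Answer: 4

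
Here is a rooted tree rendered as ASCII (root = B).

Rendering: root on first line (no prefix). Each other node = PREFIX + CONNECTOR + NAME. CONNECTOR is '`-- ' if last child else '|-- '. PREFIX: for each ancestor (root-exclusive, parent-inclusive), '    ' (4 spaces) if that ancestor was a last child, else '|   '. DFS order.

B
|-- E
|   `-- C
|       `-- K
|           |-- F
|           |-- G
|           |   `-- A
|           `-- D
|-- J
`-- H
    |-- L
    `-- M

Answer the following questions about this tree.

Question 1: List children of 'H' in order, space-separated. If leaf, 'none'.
Node H's children (from adjacency): L, M

Answer: L M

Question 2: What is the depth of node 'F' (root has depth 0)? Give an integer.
Path from root to F: B -> E -> C -> K -> F
Depth = number of edges = 4

Answer: 4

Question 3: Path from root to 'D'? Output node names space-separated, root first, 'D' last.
Answer: B E C K D

Derivation:
Walk down from root: B -> E -> C -> K -> D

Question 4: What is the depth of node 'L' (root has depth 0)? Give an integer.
Answer: 2

Derivation:
Path from root to L: B -> H -> L
Depth = number of edges = 2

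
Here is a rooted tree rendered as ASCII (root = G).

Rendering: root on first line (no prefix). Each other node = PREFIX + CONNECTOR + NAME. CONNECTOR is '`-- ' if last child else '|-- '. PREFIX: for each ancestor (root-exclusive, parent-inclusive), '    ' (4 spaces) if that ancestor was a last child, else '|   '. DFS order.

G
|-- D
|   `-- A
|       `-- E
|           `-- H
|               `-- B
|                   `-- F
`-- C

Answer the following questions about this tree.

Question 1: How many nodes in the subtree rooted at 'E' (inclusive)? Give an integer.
Answer: 4

Derivation:
Subtree rooted at E contains: B, E, F, H
Count = 4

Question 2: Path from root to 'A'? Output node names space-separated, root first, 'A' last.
Walk down from root: G -> D -> A

Answer: G D A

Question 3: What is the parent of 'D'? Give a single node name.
Answer: G

Derivation:
Scan adjacency: D appears as child of G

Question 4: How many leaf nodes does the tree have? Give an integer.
Answer: 2

Derivation:
Leaves (nodes with no children): C, F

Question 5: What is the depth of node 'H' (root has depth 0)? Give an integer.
Path from root to H: G -> D -> A -> E -> H
Depth = number of edges = 4

Answer: 4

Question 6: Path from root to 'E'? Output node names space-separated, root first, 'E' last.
Answer: G D A E

Derivation:
Walk down from root: G -> D -> A -> E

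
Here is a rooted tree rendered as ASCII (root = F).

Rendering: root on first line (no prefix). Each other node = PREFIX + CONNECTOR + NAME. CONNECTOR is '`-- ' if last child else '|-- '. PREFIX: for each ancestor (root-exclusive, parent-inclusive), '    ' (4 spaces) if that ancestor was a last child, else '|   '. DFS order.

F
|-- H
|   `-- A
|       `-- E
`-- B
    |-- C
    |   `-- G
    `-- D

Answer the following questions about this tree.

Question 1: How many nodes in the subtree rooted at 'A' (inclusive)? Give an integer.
Subtree rooted at A contains: A, E
Count = 2

Answer: 2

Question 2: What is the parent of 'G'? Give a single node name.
Scan adjacency: G appears as child of C

Answer: C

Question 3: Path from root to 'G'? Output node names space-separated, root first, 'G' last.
Walk down from root: F -> B -> C -> G

Answer: F B C G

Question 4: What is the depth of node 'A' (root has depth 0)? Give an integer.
Path from root to A: F -> H -> A
Depth = number of edges = 2

Answer: 2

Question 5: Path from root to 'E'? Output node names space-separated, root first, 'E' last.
Answer: F H A E

Derivation:
Walk down from root: F -> H -> A -> E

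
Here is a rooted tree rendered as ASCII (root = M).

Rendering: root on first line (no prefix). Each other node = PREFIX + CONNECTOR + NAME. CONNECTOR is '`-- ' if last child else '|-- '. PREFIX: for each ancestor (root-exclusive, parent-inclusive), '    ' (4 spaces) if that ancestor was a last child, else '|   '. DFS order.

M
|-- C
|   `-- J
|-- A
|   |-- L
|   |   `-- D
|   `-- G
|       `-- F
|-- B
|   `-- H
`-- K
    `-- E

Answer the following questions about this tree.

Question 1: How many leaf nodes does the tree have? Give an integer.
Leaves (nodes with no children): D, E, F, H, J

Answer: 5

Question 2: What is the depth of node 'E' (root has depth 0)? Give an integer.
Answer: 2

Derivation:
Path from root to E: M -> K -> E
Depth = number of edges = 2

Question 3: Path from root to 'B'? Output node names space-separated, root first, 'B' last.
Walk down from root: M -> B

Answer: M B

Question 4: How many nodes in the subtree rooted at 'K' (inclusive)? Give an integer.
Subtree rooted at K contains: E, K
Count = 2

Answer: 2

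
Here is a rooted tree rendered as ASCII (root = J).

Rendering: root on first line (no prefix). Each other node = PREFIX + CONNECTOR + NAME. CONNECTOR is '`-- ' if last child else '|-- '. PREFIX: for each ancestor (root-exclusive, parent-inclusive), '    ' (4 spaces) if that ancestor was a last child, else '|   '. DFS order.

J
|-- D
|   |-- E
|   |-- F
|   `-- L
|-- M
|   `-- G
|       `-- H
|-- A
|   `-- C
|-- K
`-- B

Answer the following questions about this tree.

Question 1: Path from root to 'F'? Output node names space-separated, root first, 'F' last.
Walk down from root: J -> D -> F

Answer: J D F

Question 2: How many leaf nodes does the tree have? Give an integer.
Answer: 7

Derivation:
Leaves (nodes with no children): B, C, E, F, H, K, L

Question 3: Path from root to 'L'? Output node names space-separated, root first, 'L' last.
Answer: J D L

Derivation:
Walk down from root: J -> D -> L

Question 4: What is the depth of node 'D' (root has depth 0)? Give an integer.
Path from root to D: J -> D
Depth = number of edges = 1

Answer: 1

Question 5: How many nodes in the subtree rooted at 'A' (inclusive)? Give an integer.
Answer: 2

Derivation:
Subtree rooted at A contains: A, C
Count = 2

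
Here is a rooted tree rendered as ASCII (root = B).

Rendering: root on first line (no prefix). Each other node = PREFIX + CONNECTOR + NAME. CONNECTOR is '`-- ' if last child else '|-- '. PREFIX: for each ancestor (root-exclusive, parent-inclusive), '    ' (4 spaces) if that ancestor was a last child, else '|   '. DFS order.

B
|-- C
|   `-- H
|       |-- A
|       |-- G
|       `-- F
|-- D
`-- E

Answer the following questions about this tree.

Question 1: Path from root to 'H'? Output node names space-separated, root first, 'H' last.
Walk down from root: B -> C -> H

Answer: B C H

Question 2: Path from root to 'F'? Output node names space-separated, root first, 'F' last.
Answer: B C H F

Derivation:
Walk down from root: B -> C -> H -> F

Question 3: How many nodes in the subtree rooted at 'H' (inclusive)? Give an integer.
Answer: 4

Derivation:
Subtree rooted at H contains: A, F, G, H
Count = 4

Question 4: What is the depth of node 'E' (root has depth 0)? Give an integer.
Path from root to E: B -> E
Depth = number of edges = 1

Answer: 1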